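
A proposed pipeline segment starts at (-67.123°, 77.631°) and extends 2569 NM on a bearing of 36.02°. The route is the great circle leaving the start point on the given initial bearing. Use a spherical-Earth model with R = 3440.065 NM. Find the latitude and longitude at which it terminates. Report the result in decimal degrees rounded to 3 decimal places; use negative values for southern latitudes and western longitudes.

The arc subtends δ = 2569/3440.065 = 0.746788 rad at the centre.
With φ₁ = -67.123° = -1.171517 rad and θ = 36.02° = 0.628668 rad:
sin φ₂ = sin φ₁ cos δ + cos φ₁ sin δ cos θ = (-0.921342)(0.733874) + (0.388754)(0.679285)(0.808812) = -0.462562
φ₂ = asin(-0.462562) = -0.480883 rad = -27.553°.
Then Δλ = atan2(0.155294, 0.307697) = 0.467399 rad, from sin θ sin δ cos φ₁ over cos δ − sin φ₁ sin φ₂.
λ₂ = λ₁ + Δλ = 104.411°.

latitude -27.553°, longitude 104.411°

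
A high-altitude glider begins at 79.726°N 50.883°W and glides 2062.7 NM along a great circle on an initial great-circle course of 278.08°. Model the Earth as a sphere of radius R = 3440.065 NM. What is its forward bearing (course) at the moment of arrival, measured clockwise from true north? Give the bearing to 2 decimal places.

final bearing 198.28°

Central angle δ = d/R = 0.599611 rad.
With φ₁ = 79.726° = 1.391481 rad and θ = 278.08° = 4.853412 rad:
sin φ₂ = sin φ₁ cos δ + cos φ₁ sin δ cos θ = (0.983966)(0.825555) + (0.178356)(0.564321)(0.140556) = 0.826465
φ₂ = asin(0.826465) = 0.972800 rad = 55.737°.
Δλ = atan2( sin θ sin δ cos φ₁ , cos δ − sin φ₁ sin φ₂ ) = atan2(-0.099651, 0.012341) = -1.447577 rad = -82.940°.
λ₂ = -50.883° + -82.940° = -133.823°.
The forward bearing on arrival equals the back-azimuth from the destination plus 180°.
Back-azimuth from P₂ (55.74°, -133.82°) to P₁ (79.73°, -50.88°), with Δλ' = λ₁ − λ₂ = 82.94°: atan2( sin Δλ' cos φ₁ , cos φ₂ sin φ₁ − sin φ₂ cos φ₁ cos Δλ' ) = 18.28°.
Final bearing = (18.28° + 180°) mod 360° = 198.28°.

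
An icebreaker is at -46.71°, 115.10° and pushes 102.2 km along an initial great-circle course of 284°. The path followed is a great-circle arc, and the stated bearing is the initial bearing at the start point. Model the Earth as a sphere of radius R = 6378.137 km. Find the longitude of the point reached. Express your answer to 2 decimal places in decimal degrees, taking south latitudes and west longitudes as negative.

Angular distance δ = d/R = 102.2 / 6378.137 = 0.016023 rad.
With φ₁ = -46.71° = -0.815243 rad and θ = 284° = 4.956735 rad:
Destination latitude: φ₂ = arcsin( sin φ₁ cos δ + cos φ₁ sin δ cos θ ) = arcsin(-0.725141) = -46.48°.
Δλ = atan2( sin θ sin δ cos φ₁ , cos δ − sin φ₁ sin φ₂ ) = atan2(-0.010660, 0.472047) = -0.022579 rad = -1.29°.
λ₂ = 115.10° + -1.29° = 113.81°.

longitude 113.81°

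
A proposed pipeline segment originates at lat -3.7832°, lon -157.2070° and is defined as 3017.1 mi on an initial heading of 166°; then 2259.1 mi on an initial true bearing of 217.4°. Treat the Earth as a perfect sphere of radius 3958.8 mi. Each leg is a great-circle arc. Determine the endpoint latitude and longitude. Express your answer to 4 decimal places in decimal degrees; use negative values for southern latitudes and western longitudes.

latitude -64.4503°, longitude 167.1138°

Apply the spherical direct solution leg by leg, carrying full precision between legs.
Leg 1: from (-3.7832°, -157.2070°), δ = 3017.1/3958.8 = 0.762125 rad, θ = 166° → φ = -45.7432°, λ = -143.3587°.
Leg 2: from (-45.7432°, -143.3587°), δ = 2259.1/3958.8 = 0.570653 rad, θ = 217.4° → φ = -64.4503°, λ = 167.1138°.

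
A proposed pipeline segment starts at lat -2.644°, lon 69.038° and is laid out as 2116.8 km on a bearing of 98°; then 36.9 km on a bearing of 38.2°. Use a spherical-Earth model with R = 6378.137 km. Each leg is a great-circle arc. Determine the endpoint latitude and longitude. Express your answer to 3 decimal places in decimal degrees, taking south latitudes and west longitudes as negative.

Apply the spherical direct solution leg by leg, carrying full precision between legs.
Leg 1: from (-2.644°, 69.038°), δ = 2116.8/6378.137 = 0.331884 rad, θ = 98° → φ = -5.101°, λ = 87.939°.
Leg 2: from (-5.101°, 87.939°), δ = 36.9/6378.137 = 0.005785 rad, θ = 38.2° → φ = -4.840°, λ = 88.145°.

latitude -4.840°, longitude 88.145°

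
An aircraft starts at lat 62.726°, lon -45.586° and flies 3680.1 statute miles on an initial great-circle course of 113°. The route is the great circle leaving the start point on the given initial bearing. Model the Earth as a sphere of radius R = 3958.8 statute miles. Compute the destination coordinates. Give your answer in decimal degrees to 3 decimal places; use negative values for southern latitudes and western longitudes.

latitude 22.840°, longitude 7.586°

The arc subtends δ = 3680.1/3958.8 = 0.929600 rad at the centre.
Converting: φ₁ = 1.094775 rad, θ = 1.972222 rad.
Destination latitude: φ₂ = arcsin( sin φ₁ cos δ + cos φ₁ sin δ cos θ ) = arcsin(0.388167) = 22.840°.
Then Δλ = atan2(0.338037, 0.253142) = 0.928025 rad, from sin θ sin δ cos φ₁ over cos δ − sin φ₁ sin φ₂.
Hence λ₂ = -45.586° + 53.172° = 7.586°.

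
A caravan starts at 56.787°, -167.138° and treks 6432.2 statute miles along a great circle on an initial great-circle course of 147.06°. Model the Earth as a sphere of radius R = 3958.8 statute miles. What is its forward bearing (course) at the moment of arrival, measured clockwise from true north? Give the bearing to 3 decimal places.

Central angle δ = d/R = 1.624785 rad.
Start latitude φ₁ = 0.991120 rad; initial bearing θ = 2.566681 rad.
sin φ₂ = sin φ₁ cos δ + cos φ₁ sin δ cos θ = (0.836640)(-0.053963) + (0.547753)(0.998543)(-0.839240) = -0.504174
φ₂ = asin(-0.504174) = -0.528425 rad = -30.277°.
For the longitude increment, Δλ = atan2( sin θ sin δ cos φ₁, cos δ − sin φ₁ sin φ₂ ) = atan2(0.297412, 0.367850) = 38.956°.
λ₂ = -167.138° + 38.956° = -128.182°.
The forward bearing on arrival equals the back-azimuth from the destination plus 180°.
Back-azimuth from P₂ (-30.277°, -128.182°) to P₁ (56.787°, -167.138°), with Δλ' = λ₁ − λ₂ = -38.956°: atan2( sin Δλ' cos φ₁ , cos φ₂ sin φ₁ − sin φ₂ cos φ₁ cos Δλ' ) = 339.825°.
Final bearing = (339.825° + 180°) mod 360° = 159.825°.

final bearing 159.825°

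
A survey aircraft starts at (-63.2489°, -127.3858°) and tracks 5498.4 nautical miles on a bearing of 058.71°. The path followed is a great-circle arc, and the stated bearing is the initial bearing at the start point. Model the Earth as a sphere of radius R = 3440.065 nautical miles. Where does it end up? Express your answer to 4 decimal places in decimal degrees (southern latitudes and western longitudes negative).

latitude 14.9682°, longitude -65.2292°

δ = 5498.4/3440.065 = 1.598342 rad (91.5782°).
Converting: φ₁ = -1.103902 rad, θ = 1.024683 rad.
Destination latitude: φ₂ = arcsin( sin φ₁ cos δ + cos φ₁ sin δ cos θ ) = arcsin(0.258282) = 14.9682°.
Δλ = atan2( sin θ sin δ cos φ₁ , cos δ − sin φ₁ sin φ₂ ) = atan2(0.384500, 0.203096) = 1.084838 rad = 62.1566°.
λ₂ = λ₁ + Δλ = -65.2292°.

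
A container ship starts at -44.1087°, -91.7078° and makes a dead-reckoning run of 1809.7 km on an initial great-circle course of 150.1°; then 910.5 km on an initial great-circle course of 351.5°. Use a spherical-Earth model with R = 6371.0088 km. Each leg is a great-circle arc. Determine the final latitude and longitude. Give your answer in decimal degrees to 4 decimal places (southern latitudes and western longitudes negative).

Apply the spherical direct solution leg by leg, carrying full precision between legs.
Leg 1: from (-44.1087°, -91.7078°), δ = 1809.7/6371.0088 = 0.284052 rad, θ = 150.1° → φ = -57.4126°, λ = -76.6743°.
Leg 2: from (-57.4126°, -76.6743°), δ = 910.5/6371.0088 = 0.142913 rad, θ = 351.5° → φ = -49.2983°, λ = -78.5243°.

latitude -49.2983°, longitude -78.5243°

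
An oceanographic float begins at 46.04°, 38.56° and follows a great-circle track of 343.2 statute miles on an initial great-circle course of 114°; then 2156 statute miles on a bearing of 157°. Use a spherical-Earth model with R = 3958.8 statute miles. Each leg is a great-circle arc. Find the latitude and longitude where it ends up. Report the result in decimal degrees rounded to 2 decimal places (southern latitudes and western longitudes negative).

Apply the spherical direct solution leg by leg, carrying full precision between legs.
Leg 1: from (46.04°, 38.56°), δ = 343.2/3958.8 = 0.086693 rad, θ = 114° → φ = 43.84°, λ = 44.86°.
Leg 2: from (43.84°, 44.86°), δ = 2156/3958.8 = 0.544609 rad, θ = 157° → φ = 14.39°, λ = 56.92°.

latitude 14.39°, longitude 56.92°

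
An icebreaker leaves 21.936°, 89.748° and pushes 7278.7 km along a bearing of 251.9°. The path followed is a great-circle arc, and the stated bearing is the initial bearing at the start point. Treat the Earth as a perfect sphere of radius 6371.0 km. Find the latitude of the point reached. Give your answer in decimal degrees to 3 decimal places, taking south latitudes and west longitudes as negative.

latitude -6.142°

Angular distance δ = d/R = 7278.7 / 6371 = 1.142474 rad.
Start latitude φ₁ = 0.382855 rad; initial bearing θ = 4.396484 rad.
Destination latitude: φ₂ = arcsin( sin φ₁ cos δ + cos φ₁ sin δ cos θ ) = arcsin(-0.106990) = -6.142°.
Δλ = atan2( sin θ sin δ cos φ₁ , cos δ − sin φ₁ sin φ₂ ) = atan2(-0.802051, 0.455314) = -1.054475 rad = -60.417°.
λ₂ = λ₁ + Δλ = 29.331°.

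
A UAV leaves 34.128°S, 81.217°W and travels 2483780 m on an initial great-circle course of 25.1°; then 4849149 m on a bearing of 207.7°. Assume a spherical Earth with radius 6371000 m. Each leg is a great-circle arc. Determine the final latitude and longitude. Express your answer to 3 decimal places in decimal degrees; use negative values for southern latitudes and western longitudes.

Apply the spherical direct solution leg by leg, carrying full precision between legs.
Leg 1: from (-34.128°, -81.217°), δ = 2483780/6371000 = 0.389857 rad, θ = 25.1° → φ = -13.536°, λ = -71.672°.
Leg 2: from (-13.536°, -71.672°), δ = 4849149/6371000 = 0.761128 rad, θ = 207.7° → φ = -49.746°, λ = -101.420°.

latitude -49.746°, longitude -101.420°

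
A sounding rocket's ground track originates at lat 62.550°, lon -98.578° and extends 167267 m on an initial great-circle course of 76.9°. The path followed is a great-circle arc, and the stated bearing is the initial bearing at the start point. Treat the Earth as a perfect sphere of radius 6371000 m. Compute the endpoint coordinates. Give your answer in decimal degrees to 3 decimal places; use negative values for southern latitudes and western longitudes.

δ = 167267/6371000 = 0.026254 rad (1.5043°).
Start latitude φ₁ = 1.091703 rad; initial bearing θ = 1.342158 rad.
Applying the spherical law of cosines for sides, sin φ₂ = sin φ₁ cos δ + cos φ₁ sin δ cos θ = 0.889850, so φ₂ = 62.854°.
For the longitude increment, Δλ = atan2( sin θ sin δ cos φ₁, cos δ − sin φ₁ sin φ₂ ) = atan2(0.011786, 0.209990) = 3.213°.
Hence λ₂ = -98.578° + 3.213° = -95.365°.

latitude 62.854°, longitude -95.365°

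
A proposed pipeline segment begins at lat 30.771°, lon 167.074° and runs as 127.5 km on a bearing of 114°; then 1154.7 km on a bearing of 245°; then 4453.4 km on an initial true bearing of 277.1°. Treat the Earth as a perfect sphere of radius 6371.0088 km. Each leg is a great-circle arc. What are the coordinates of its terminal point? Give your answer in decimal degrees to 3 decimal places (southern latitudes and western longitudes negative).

latitude 23.660°, longitude 113.663°

Apply the spherical direct solution leg by leg, carrying full precision between legs.
Leg 1: from (30.771°, 167.074°), δ = 127.5/6371.0088 = 0.020013 rad, θ = 114° → φ = 30.299°, λ = 168.287°.
Leg 2: from (30.299°, 168.287°), δ = 1154.7/6371.0088 = 0.181243 rad, θ = 245° → φ = 25.498°, λ = 157.860°.
Leg 3: from (25.498°, 157.860°), δ = 4453.4/6371.0088 = 0.699010 rad, θ = 277.1° → φ = 23.660°, λ = 113.663°.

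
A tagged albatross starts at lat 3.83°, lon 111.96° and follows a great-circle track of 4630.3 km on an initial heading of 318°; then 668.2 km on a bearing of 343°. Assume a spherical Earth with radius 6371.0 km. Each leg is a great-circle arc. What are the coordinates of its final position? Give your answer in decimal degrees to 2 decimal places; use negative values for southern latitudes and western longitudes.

Apply the spherical direct solution leg by leg, carrying full precision between legs.
Leg 1: from (3.83°, 111.96°), δ = 4630.3/6371 = 0.726778 rad, θ = 318° → φ = 32.86°, λ = 80.00°.
Leg 2: from (32.86°, 80.00°), δ = 668.2/6371 = 0.104881 rad, θ = 343° → φ = 38.59°, λ = 77.76°.

latitude 38.59°, longitude 77.76°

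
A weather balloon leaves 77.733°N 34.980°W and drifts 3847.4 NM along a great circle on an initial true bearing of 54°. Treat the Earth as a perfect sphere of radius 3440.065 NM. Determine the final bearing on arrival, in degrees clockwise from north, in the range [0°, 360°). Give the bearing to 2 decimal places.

The arc subtends δ = 3847.4/3440.065 = 1.118409 rad at the centre.
Start latitude φ₁ = 1.356697 rad; initial bearing θ = 0.942478 rad.
Applying the spherical law of cosines for sides, sin φ₂ = sin φ₁ cos δ + cos φ₁ sin δ cos θ = 0.539456, so φ₂ = 32.647°.
For the longitude increment, Δλ = atan2( sin θ sin δ cos φ₁, cos δ − sin φ₁ sin φ₂ ) = atan2(0.154599, -0.090026) = 120.213°.
Hence λ₂ = -34.980° + 120.213° = 85.233°.
The forward bearing on arrival equals the back-azimuth from the destination plus 180°.
Back-azimuth from P₂ (32.65°, 85.23°) to P₁ (77.73°, -34.98°), with Δλ' = λ₁ − λ₂ = -120.21°: atan2( sin Δλ' cos φ₁ , cos φ₂ sin φ₁ − sin φ₂ cos φ₁ cos Δλ' ) = 348.22°.
Final bearing = (348.22° + 180°) mod 360° = 168.22°.

final bearing 168.22°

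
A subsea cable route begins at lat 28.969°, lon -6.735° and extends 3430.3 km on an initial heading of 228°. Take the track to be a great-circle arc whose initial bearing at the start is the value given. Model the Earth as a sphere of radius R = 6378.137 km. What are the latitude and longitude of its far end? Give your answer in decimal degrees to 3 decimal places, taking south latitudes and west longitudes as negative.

latitude 6.666°, longitude -29.272°

Angular distance δ = d/R = 3430.3 / 6378.137 = 0.537822 rad.
Start latitude φ₁ = 0.505604 rad; initial bearing θ = 3.979351 rad.
Applying the spherical law of cosines for sides, sin φ₂ = sin φ₁ cos δ + cos φ₁ sin δ cos θ = 0.116075, so φ₂ = 6.666°.
Then Δλ = atan2(-0.333057, 0.802607) = -0.393344 rad, from sin θ sin δ cos φ₁ over cos δ − sin φ₁ sin φ₂.
λ₂ = -6.735° + -22.537° = -29.272°.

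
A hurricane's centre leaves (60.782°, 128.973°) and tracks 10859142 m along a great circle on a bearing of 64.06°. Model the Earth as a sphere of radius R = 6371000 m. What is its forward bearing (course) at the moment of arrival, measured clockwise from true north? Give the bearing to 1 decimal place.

final bearing 153.8°

Central angle δ = d/R = 1.704464 rad.
Converting: φ₁ = 1.060846 rad, θ = 1.118058 rad.
sin φ₂ = sin φ₁ cos δ + cos φ₁ sin δ cos θ = (0.872769)(-0.133270) + (0.488134)(0.991080)(0.437430) = 0.095305
φ₂ = asin(0.095305) = 0.095450 rad = 5.469°.
Then Δλ = atan2(0.435040, -0.216450) = 2.032474 rad, from sin θ sin δ cos φ₁ over cos δ − sin φ₁ sin φ₂.
λ₂ = 128.973° + 116.452° = 245.425°, normalized to (−180°, 180°] → -114.575°.
The forward bearing on arrival equals the back-azimuth from the destination plus 180°.
Back-azimuth from P₂ (5.5°, -114.6°) to P₁ (60.8°, 129.0°), with Δλ' = λ₁ − λ₂ = 243.5°: atan2( sin Δλ' cos φ₁ , cos φ₂ sin φ₁ − sin φ₂ cos φ₁ cos Δλ' ) = 333.8°.
Final bearing = (333.8° + 180°) mod 360° = 153.8°.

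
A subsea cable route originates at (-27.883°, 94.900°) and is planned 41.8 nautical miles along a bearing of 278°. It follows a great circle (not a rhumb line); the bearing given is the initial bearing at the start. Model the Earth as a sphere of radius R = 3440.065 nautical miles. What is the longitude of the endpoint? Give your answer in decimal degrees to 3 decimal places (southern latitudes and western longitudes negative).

longitude 94.121°

Central angle δ = d/R = 0.012151 rad.
Converting: φ₁ = -0.486650 rad, θ = 4.852015 rad.
Destination latitude: φ₂ = arcsin( sin φ₁ cos δ + cos φ₁ sin δ cos θ ) = arcsin(-0.466138) = -27.784°.
Then Δλ = atan2(-0.010635, 0.781928) = -0.013601 rad, from sin θ sin δ cos φ₁ over cos δ − sin φ₁ sin φ₂.
Hence λ₂ = 94.900° + -0.779° = 94.121°.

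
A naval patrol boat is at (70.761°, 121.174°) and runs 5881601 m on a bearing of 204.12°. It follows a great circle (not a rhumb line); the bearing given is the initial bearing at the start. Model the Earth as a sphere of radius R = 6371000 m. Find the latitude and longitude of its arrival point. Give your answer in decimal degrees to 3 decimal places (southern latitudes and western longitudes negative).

Central angle δ = d/R = 0.923183 rad.
Start latitude φ₁ = 1.235012 rad; initial bearing θ = 3.562566 rad.
Destination latitude: φ₂ = arcsin( sin φ₁ cos δ + cos φ₁ sin δ cos θ ) = arcsin(0.329744) = 19.253°.
Then Δλ = atan2(-0.107390, 0.291956) = -0.352469 rad, from sin θ sin δ cos φ₁ over cos δ − sin φ₁ sin φ₂.
λ₂ = 121.174° + -20.195° = 100.979°.

latitude 19.253°, longitude 100.979°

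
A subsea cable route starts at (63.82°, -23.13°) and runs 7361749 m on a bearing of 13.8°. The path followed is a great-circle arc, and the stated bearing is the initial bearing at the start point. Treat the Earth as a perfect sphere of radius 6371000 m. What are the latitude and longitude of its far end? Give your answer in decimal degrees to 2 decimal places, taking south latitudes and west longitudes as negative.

Central angle δ = d/R = 1.155509 rad.
Start latitude φ₁ = 1.113869 rad; initial bearing θ = 0.240855 rad.
Applying the spherical law of cosines for sides, sin φ₂ = sin φ₁ cos δ + cos φ₁ sin δ cos θ = 0.754102, so φ₂ = 48.95°.
Then Δλ = atan2(0.096294, -0.273288) = 2.802823 rad, from sin θ sin δ cos φ₁ over cos δ − sin φ₁ sin φ₂.
Hence λ₂ = -23.13° + 160.59° = 137.46°.

latitude 48.95°, longitude 137.46°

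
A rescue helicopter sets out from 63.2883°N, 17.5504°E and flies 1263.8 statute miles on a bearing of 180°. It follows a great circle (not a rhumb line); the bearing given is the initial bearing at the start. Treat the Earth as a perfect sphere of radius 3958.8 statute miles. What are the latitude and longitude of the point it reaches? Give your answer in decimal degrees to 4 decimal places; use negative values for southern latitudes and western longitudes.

latitude 44.9973°, longitude 17.5504°

Angular distance δ = d/R = 1263.8 / 3958.8 = 0.319238 rad.
With φ₁ = 63.2883° = 1.104589 rad and θ = 180° = 3.141593 rad:
sin φ₂ = sin φ₁ cos δ + cos φ₁ sin δ cos θ = (0.893280)(0.949475) + (0.449501)(0.313843)(-1.000000) = 0.707073
φ₂ = asin(0.707073) = 0.785351 rad = 44.9973°.
Δλ = atan2( sin θ sin δ cos φ₁ , cos δ − sin φ₁ sin φ₂ ) = atan2(0.000000, 0.317860) = 0.000000 rad = 0.0000°.
λ₂ = λ₁ + Δλ = 17.5504°.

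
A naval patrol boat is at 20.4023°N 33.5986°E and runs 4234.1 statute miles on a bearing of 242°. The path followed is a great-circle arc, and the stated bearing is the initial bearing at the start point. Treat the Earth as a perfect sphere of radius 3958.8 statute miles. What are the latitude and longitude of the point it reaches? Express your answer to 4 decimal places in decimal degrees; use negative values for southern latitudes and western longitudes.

latitude -12.6135°, longitude -18.9131°

Central angle δ = d/R = 1.069541 rad.
Converting: φ₁ = 0.356087 rad, θ = 4.223697 rad.
sin φ₂ = sin φ₁ cos δ + cos φ₁ sin δ cos θ = (0.348610)(0.480527) + (0.937268)(0.876980)(-0.469472) = -0.218373
φ₂ = asin(-0.218373) = -0.220147 rad = -12.6135°.
For the longitude increment, Δλ = atan2( sin θ sin δ cos φ₁, cos δ − sin φ₁ sin φ₂ ) = atan2(-0.725752, 0.556654) = -52.5117°.
λ₂ = 33.5986° + -52.5117° = -18.9131°.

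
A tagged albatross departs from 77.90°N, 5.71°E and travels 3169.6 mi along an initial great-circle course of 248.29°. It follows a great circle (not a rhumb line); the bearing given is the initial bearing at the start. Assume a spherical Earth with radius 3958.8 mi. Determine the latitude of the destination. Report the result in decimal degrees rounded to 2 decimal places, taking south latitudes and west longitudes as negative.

δ = 3169.6/3958.8 = 0.800647 rad (45.8737°).
With φ₁ = 77.90° = 1.359611 rad and θ = 248.29° = 4.333478 rad:
sin φ₂ = sin φ₁ cos δ + cos φ₁ sin δ cos θ = (0.977783)(0.696243) + (0.209619)(0.717806)(-0.369909) = 0.625116
φ₂ = asin(0.625116) = 0.675280 rad = 38.69°.
Then Δλ = atan2(-0.139793, 0.085015) = -1.024406 rad, from sin θ sin δ cos φ₁ over cos δ − sin φ₁ sin φ₂.
λ₂ = λ₁ + Δλ = -52.98°.

latitude 38.69°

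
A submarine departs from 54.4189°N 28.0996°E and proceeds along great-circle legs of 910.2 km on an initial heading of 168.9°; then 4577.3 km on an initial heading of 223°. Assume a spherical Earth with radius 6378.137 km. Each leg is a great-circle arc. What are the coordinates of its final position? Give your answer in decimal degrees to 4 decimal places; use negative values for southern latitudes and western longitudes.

latitude 12.3240°, longitude 3.0465°

Apply the spherical direct solution leg by leg, carrying full precision between legs.
Leg 1: from (54.4189°, 28.0996°), δ = 910.2/6378.137 = 0.142706 rad, θ = 168.9° → φ = 46.3708°, λ = 30.3739°.
Leg 2: from (46.3708°, 30.3739°), δ = 4577.3/6378.137 = 0.717655 rad, θ = 223° → φ = 12.3240°, λ = 3.0465°.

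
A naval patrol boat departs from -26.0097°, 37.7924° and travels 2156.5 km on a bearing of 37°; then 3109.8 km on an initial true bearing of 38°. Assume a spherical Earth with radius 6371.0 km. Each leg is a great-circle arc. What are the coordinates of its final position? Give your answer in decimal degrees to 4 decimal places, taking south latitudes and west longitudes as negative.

Apply the spherical direct solution leg by leg, carrying full precision between legs.
Leg 1: from (-26.0097°, 37.7924°), δ = 2156.5/6371 = 0.338487 rad, θ = 37° → φ = -10.0964°, λ = 49.5038°.
Leg 2: from (-10.0964°, 49.5038°), δ = 3109.8/6371 = 0.488118 rad, θ = 38° → φ = 12.0634°, λ = 66.6759°.

latitude 12.0634°, longitude 66.6759°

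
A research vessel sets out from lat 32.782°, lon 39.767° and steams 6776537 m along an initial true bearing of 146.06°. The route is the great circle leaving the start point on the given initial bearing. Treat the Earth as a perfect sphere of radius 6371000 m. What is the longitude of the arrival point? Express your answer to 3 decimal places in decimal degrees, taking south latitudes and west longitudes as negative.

δ = 6776537/6371000 = 1.063654 rad (60.9429°).
Start latitude φ₁ = 0.572154 rad; initial bearing θ = 2.549228 rad.
Destination latitude: φ₂ = arcsin( sin φ₁ cos δ + cos φ₁ sin δ cos θ ) = arcsin(-0.346735) = -20.288°.
Δλ = atan2( sin θ sin δ cos φ₁ , cos δ − sin φ₁ sin φ₂ ) = atan2(0.410323, 0.673419) = 0.547239 rad = 31.354°.
λ₂ = λ₁ + Δλ = 71.121°.

longitude 71.121°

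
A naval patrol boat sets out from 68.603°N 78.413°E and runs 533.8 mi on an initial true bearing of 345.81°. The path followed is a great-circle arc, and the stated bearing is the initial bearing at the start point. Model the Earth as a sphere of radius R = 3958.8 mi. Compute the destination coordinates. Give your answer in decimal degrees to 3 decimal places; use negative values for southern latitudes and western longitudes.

latitude 75.971°, longitude 70.600°

δ = 533.8/3958.8 = 0.134839 rad (7.7257°).
With φ₁ = 68.603° = 1.197348 rad and θ = 345.81° = 6.035523 rad:
Applying the spherical law of cosines for sides, sin φ₂ = sin φ₁ cos δ + cos φ₁ sin δ cos θ = 0.970171, so φ₂ = 75.971°.
Δλ = atan2( sin θ sin δ cos φ₁ , cos δ − sin φ₁ sin φ₂ ) = atan2(-0.012023, 0.087621) = -0.136360 rad = -7.813°.
Hence λ₂ = 78.413° + -7.813° = 70.600°.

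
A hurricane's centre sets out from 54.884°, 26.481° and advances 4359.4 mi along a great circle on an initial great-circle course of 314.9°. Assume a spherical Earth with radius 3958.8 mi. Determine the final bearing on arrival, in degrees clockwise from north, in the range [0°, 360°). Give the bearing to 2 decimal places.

final bearing 216.75°

The arc subtends δ = 4359.4/3958.8 = 1.101192 rad at the centre.
Converting: φ₁ = 0.957907 rad, θ = 5.496042 rad.
sin φ₂ = sin φ₁ cos δ + cos φ₁ sin δ cos θ = (0.817989)(0.452533) + (0.575234)(0.891748)(0.705872) = 0.732253
φ₂ = asin(0.732253) = 0.821625 rad = 47.076°.
Δλ = atan2( sin θ sin δ cos φ₁ , cos δ − sin φ₁ sin φ₂ ) = atan2(-0.363352, -0.146442) = -1.953913 rad = -111.951°.
λ₂ = λ₁ + Δλ = -85.470°.
The forward bearing on arrival equals the back-azimuth from the destination plus 180°.
Back-azimuth from P₂ (47.08°, -85.47°) to P₁ (54.88°, 26.48°), with Δλ' = λ₁ − λ₂ = 111.95°: atan2( sin Δλ' cos φ₁ , cos φ₂ sin φ₁ − sin φ₂ cos φ₁ cos Δλ' ) = 36.75°.
Final bearing = (36.75° + 180°) mod 360° = 216.75°.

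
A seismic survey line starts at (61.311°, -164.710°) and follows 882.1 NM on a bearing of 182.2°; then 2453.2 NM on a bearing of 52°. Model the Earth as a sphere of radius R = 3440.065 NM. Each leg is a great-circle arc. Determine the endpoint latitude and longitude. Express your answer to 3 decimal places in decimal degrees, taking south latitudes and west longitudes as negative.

Apply the spherical direct solution leg by leg, carrying full precision between legs.
Leg 1: from (61.311°, -164.710°), δ = 882.1/3440.065 = 0.256420 rad, θ = 182.2° → φ = 46.627°, λ = -165.522°.
Leg 2: from (46.627°, -165.522°), δ = 2453.2/3440.065 = 0.713126 rad, θ = 52° → φ = 55.727°, λ = -99.254°.

latitude 55.727°, longitude -99.254°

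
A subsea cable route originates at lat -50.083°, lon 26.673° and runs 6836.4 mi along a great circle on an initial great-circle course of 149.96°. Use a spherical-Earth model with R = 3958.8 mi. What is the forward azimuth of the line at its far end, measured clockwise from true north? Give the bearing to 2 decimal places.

final bearing 20.84°

δ = 6836.4/3958.8 = 1.726887 rad (98.9433°).
With φ₁ = -50.083° = -0.874113 rad and θ = 149.96° = 2.617296 rad:
Applying the spherical law of cosines for sides, sin φ₂ = sin φ₁ cos δ + cos φ₁ sin δ cos θ = -0.429499, so φ₂ = -25.436°.
Then Δλ = atan2(0.317321, -0.484873) = 2.562101 rad, from sin θ sin δ cos φ₁ over cos δ − sin φ₁ sin φ₂.
λ₂ = 26.673° + 146.798° = 173.471°.
The forward bearing on arrival equals the back-azimuth from the destination plus 180°.
Back-azimuth from P₂ (-25.44°, 173.47°) to P₁ (-50.08°, 26.67°), with Δλ' = λ₁ − λ₂ = -146.80°: atan2( sin Δλ' cos φ₁ , cos φ₂ sin φ₁ − sin φ₂ cos φ₁ cos Δλ' ) = 200.84°.
Final bearing = (200.84° + 180°) mod 360° = 20.84°.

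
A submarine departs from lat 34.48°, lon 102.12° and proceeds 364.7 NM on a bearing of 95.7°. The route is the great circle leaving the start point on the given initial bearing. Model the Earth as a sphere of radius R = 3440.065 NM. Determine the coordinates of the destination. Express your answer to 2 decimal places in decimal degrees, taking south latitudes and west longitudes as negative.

latitude 33.66°, longitude 109.39°

The arc subtends δ = 364.7/3440.065 = 0.106015 rad at the centre.
Converting: φ₁ = 0.601790 rad, θ = 1.670280 rad.
sin φ₂ = sin φ₁ cos δ + cos φ₁ sin δ cos θ = (0.566119)(0.994386) + (0.824324)(0.105817)(-0.099320) = 0.554277
φ₂ = asin(0.554277) = 0.587494 rad = 33.66°.
Δλ = atan2( sin θ sin δ cos φ₁ , cos δ − sin φ₁ sin φ₂ ) = atan2(0.086796, 0.680599) = 0.126844 rad = 7.27°.
λ₂ = 102.12° + 7.27° = 109.39°.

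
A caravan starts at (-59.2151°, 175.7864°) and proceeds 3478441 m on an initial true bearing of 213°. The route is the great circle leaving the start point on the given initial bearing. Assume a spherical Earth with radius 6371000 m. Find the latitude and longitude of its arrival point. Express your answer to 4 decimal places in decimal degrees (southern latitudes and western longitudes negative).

latitude -73.1539°, longitude 98.3999°

Angular distance δ = d/R = 3478441 / 6371000 = 0.545980 rad.
Converting: φ₁ = -1.033498 rad, θ = 3.717551 rad.
sin φ₂ = sin φ₁ cos δ + cos φ₁ sin δ cos θ = (-0.859095)(0.854619) + (0.511816)(0.519256)(-0.838671) = -0.957087
φ₂ = asin(-0.957087) = -1.276777 rad = -73.1539°.
Then Δλ = atan2(-0.144745, 0.032390) = -1.350648 rad, from sin θ sin δ cos φ₁ over cos δ − sin φ₁ sin φ₂.
Hence λ₂ = 175.7864° + -77.3865° = 98.3999°.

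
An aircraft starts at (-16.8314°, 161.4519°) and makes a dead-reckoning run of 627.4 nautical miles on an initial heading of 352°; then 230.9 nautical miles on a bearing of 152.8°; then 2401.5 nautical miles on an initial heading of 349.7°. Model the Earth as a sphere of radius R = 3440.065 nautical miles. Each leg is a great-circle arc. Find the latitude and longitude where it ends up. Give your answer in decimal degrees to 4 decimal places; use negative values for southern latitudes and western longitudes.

latitude 29.4285°, longitude 154.1971°

Apply the spherical direct solution leg by leg, carrying full precision between legs.
Leg 1: from (-16.8314°, 161.4519°), δ = 627.4/3440.065 = 0.182380 rad, θ = 352° → φ = -6.4792°, λ = 159.9962°.
Leg 2: from (-6.4792°, 159.9962°), δ = 230.9/3440.065 = 0.067121 rad, θ = 152.8° → φ = -9.8960°, λ = 161.7796°.
Leg 3: from (-9.8960°, 161.7796°), δ = 2401.5/3440.065 = 0.698097 rad, θ = 349.7° → φ = 29.4285°, λ = 154.1971°.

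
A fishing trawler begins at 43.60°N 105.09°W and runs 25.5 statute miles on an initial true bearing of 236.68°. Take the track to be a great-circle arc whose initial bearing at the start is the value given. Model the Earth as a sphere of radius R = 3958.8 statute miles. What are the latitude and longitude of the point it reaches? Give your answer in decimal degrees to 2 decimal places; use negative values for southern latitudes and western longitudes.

latitude 43.40°, longitude -105.51°

δ = 25.5/3958.8 = 0.006441 rad (0.3691°).
Converting: φ₁ = 0.760964 rad, θ = 4.130845 rad.
sin φ₂ = sin φ₁ cos δ + cos φ₁ sin δ cos θ = (0.689620)(0.999979) + (0.724172)(0.006441)(-0.549315) = 0.687043
φ₂ = asin(0.687043) = 0.757411 rad = 43.40°.
Then Δλ = atan2(-0.003898, 0.526181) = -0.007408 rad, from sin θ sin δ cos φ₁ over cos δ − sin φ₁ sin φ₂.
λ₂ = -105.09° + -0.42° = -105.51°.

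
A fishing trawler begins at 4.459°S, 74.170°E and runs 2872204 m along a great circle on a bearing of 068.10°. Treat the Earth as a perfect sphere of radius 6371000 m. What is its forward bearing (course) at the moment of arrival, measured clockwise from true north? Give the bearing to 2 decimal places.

final bearing 68.28°

Central angle δ = d/R = 0.450825 rad.
Converting: φ₁ = -0.077824 rad, θ = 1.188569 rad.
Destination latitude: φ₂ = arcsin( sin φ₁ cos δ + cos φ₁ sin δ cos θ ) = arcsin(0.092044) = 5.281°.
Then Δλ = atan2(0.403042, 0.907244) = 0.418061 rad, from sin θ sin δ cos φ₁ over cos δ − sin φ₁ sin φ₂.
λ₂ = 74.170° + 23.953° = 98.123°.
The forward bearing on arrival equals the back-azimuth from the destination plus 180°.
Back-azimuth from P₂ (5.28°, 98.12°) to P₁ (-4.46°, 74.17°), with Δλ' = λ₁ − λ₂ = -23.95°: atan2( sin Δλ' cos φ₁ , cos φ₂ sin φ₁ − sin φ₂ cos φ₁ cos Δλ' ) = 248.28°.
Final bearing = (248.28° + 180°) mod 360° = 68.28°.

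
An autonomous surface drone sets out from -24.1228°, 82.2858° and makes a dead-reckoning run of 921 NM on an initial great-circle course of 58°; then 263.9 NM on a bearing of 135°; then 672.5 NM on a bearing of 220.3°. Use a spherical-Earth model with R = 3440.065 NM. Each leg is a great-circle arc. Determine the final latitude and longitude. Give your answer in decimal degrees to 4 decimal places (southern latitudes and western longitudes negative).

latitude -26.8764°, longitude 90.9234°

Apply the spherical direct solution leg by leg, carrying full precision between legs.
Leg 1: from (-24.1228°, 82.2858°), δ = 921/3440.065 = 0.267727 rad, θ = 58° → φ = -15.4377°, λ = 95.7443°.
Leg 2: from (-15.4377°, 95.7443°), δ = 263.9/3440.065 = 0.076714 rad, θ = 135° → φ = -18.5205°, λ = 99.0206°.
Leg 3: from (-18.5205°, 99.0206°), δ = 672.5/3440.065 = 0.195490 rad, θ = 220.3° → φ = -26.8764°, λ = 90.9234°.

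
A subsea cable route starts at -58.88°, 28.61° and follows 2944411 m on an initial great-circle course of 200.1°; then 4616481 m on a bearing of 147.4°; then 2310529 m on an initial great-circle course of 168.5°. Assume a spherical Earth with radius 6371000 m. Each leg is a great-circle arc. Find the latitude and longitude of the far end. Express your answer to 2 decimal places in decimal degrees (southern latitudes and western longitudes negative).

Apply the spherical direct solution leg by leg, carrying full precision between legs.
Leg 1: from (-58.88°, 28.61°), δ = 2944411/6371000 = 0.462158 rad, θ = 200.1° → φ = -79.32°, λ = -27.19°.
Leg 2: from (-79.32°, -27.19°), δ = 4616481/6371000 = 0.724609 rad, θ = 147.4° → φ = -57.06°, λ = 111.76°.
Leg 3: from (-57.06°, 111.76°), δ = 2310529/6371000 = 0.362663 rad, θ = 168.5° → φ = -76.83°, λ = 129.84°.

latitude -76.83°, longitude 129.84°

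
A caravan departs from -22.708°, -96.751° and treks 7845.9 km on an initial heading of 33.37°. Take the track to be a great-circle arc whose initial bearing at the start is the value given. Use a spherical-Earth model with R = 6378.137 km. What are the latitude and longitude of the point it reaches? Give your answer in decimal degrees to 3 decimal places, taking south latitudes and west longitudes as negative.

Central angle δ = d/R = 1.230124 rad.
With φ₁ = -22.708° = -0.396329 rad and θ = 33.37° = 0.582416 rad:
Applying the spherical law of cosines for sides, sin φ₂ = sin φ₁ cos δ + cos φ₁ sin δ cos θ = 0.597143, so φ₂ = 36.666°.
Δλ = atan2( sin θ sin δ cos φ₁ , cos δ − sin φ₁ sin φ₂ ) = atan2(0.478246, 0.564639) = 0.702747 rad = 40.264°.
λ₂ = λ₁ + Δλ = -56.487°.

latitude 36.666°, longitude -56.487°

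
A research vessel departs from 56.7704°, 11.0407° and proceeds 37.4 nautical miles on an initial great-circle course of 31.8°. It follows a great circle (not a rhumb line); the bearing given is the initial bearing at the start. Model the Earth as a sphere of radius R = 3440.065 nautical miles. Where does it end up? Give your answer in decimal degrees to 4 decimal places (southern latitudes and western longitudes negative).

latitude 57.2984°, longitude 11.6483°

δ = 37.4/3440.065 = 0.010872 rad (0.6229°).
Converting: φ₁ = 0.990830 rad, θ = 0.555015 rad.
sin φ₂ = sin φ₁ cos δ + cos φ₁ sin δ cos θ = (0.836481)(0.999941) + (0.547995)(0.010872)(0.849893) = 0.841495
φ₂ = asin(0.841495) = 1.000045 rad = 57.2984°.
Then Δλ = atan2(0.003139, 0.296046) = 0.010604 rad, from sin θ sin δ cos φ₁ over cos δ − sin φ₁ sin φ₂.
λ₂ = λ₁ + Δλ = 11.6483°.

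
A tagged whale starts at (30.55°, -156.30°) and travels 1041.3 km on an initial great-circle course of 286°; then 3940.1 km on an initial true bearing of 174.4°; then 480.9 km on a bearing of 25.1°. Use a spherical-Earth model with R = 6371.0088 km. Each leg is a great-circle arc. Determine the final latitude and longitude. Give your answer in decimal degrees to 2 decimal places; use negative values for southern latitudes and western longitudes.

Apply the spherical direct solution leg by leg, carrying full precision between legs.
Leg 1: from (30.55°, -156.30°), δ = 1041.3/6371.0088 = 0.163444 rad, θ = 286° → φ = 32.69°, λ = -167.01°.
Leg 2: from (32.69°, -167.01°), δ = 3940.1/6371.0088 = 0.618442 rad, θ = 174.4° → φ = -2.61°, λ = -163.76°.
Leg 3: from (-2.61°, -163.76°), δ = 480.9/6371.0088 = 0.075483 rad, θ = 25.1° → φ = 1.31°, λ = -161.93°.

latitude 1.31°, longitude -161.93°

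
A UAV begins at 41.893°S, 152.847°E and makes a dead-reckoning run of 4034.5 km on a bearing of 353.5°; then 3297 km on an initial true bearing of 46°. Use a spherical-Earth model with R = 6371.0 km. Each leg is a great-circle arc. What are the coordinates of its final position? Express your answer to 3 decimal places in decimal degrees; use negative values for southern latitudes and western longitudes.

latitude 14.744°, longitude 170.577°

Apply the spherical direct solution leg by leg, carrying full precision between legs.
Leg 1: from (-41.893°, 152.847°), δ = 4034.5/6371 = 0.633260 rad, θ = 353.5° → φ = -5.773°, λ = 148.986°.
Leg 2: from (-5.773°, 148.986°), δ = 3297/6371 = 0.517501 rad, θ = 46° → φ = 14.744°, λ = 170.577°.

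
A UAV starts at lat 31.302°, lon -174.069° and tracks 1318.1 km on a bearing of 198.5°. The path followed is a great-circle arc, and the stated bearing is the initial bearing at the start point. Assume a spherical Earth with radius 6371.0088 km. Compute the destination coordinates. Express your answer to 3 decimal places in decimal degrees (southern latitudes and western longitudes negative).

Angular distance δ = d/R = 1318.1 / 6371.0088 = 0.206890 rad.
Converting: φ₁ = 0.546323 rad, θ = 3.464479 rad.
Applying the spherical law of cosines for sides, sin φ₂ = sin φ₁ cos δ + cos φ₁ sin δ cos θ = 0.342022, so φ₂ = 20.000°.
Then Δλ = atan2(-0.055692, 0.800977) = -0.069419 rad, from sin θ sin δ cos φ₁ over cos δ − sin φ₁ sin φ₂.
Hence λ₂ = -174.069° + -3.977° = -178.046°.

latitude 20.000°, longitude -178.046°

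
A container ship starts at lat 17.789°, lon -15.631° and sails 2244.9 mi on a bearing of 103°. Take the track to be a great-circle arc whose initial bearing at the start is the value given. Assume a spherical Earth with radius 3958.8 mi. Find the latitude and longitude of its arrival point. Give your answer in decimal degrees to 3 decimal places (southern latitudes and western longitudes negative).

Angular distance δ = d/R = 2244.9 / 3958.8 = 0.567066 rad.
Start latitude φ₁ = 0.310477 rad; initial bearing θ = 1.797689 rad.
sin φ₂ = sin φ₁ cos δ + cos φ₁ sin δ cos θ = (0.305513)(0.843481) + (0.952188)(0.537159)(-0.224951) = 0.142637
φ₂ = asin(0.142637) = 0.143125 rad = 8.200°.
Then Δλ = atan2(0.498368, 0.799903) = 0.557185 rad, from sin θ sin δ cos φ₁ over cos δ − sin φ₁ sin φ₂.
Hence λ₂ = -15.631° + 31.924° = 16.293°.

latitude 8.200°, longitude 16.293°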